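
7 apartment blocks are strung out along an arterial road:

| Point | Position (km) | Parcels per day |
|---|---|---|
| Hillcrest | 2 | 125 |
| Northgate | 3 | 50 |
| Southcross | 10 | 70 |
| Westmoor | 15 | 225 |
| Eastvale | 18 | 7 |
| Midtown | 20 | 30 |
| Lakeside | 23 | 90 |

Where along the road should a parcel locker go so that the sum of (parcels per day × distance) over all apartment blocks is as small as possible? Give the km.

x = 15

For a sum of weighted absolute distances on a line, the optimum is the weighted median (not the mean). Total weight W = 597; half-weight = 298.5.
Sort by position and accumulate weight:
  km 2 (Hillcrest, w=125) → cum 125
  km 3 (Northgate, w=50) → cum 175
  km 10 (Southcross, w=70) → cum 245
  km 15 (Westmoor, w=225) → cum 470  ≥ 298.5 → median here
  km 18 (Eastvale, w=7) → cum 477
  km 20 (Midtown, w=30) → cum 507
  km 23 (Lakeside, w=90) → cum 597
Optimal location: km 15.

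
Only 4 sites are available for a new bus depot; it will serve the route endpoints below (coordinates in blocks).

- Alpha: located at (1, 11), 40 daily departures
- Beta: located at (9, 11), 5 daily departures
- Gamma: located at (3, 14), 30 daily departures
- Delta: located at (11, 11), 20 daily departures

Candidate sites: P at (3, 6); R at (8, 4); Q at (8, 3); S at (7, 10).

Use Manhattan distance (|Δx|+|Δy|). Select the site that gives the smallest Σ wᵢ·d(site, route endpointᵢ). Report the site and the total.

S, total 635 blocks

Total weighted distance at each candidate:
  P (3, 6): total = 835
  R (8, 4): total = 1250
  Q (8, 3): total = 1345
  S (7, 10): total = 635
Minimum is at S with total 635 blocks.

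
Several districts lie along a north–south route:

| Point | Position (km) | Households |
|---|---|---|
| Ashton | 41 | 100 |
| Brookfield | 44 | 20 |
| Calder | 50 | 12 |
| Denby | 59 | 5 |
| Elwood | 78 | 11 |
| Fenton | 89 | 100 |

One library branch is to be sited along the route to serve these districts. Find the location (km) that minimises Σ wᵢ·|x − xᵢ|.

For a sum of weighted absolute distances on a line, the optimum is the weighted median (not the mean). Total weight W = 248; half-weight = 124.
Sort by position and accumulate weight:
  km 41 (Ashton, w=100) → cum 100
  km 44 (Brookfield, w=20) → cum 120
  km 50 (Calder, w=12) → cum 132  ≥ 124 → median here
  km 59 (Denby, w=5) → cum 137
  km 78 (Elwood, w=11) → cum 148
  km 89 (Fenton, w=100) → cum 248
Optimal location: km 50.

x = 50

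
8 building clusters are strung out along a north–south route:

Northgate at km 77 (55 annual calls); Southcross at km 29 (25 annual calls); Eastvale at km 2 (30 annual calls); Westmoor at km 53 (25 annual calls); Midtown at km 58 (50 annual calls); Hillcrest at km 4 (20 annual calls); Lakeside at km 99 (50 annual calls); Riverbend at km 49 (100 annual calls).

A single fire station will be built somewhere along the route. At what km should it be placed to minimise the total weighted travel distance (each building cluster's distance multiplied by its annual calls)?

x = 53

For a sum of weighted absolute distances on a line, the optimum is the weighted median (not the mean). Total weight W = 355; half-weight = 177.5.
Sort by position and accumulate weight:
  km 2 (Eastvale, w=30) → cum 30
  km 4 (Hillcrest, w=20) → cum 50
  km 29 (Southcross, w=25) → cum 75
  km 49 (Riverbend, w=100) → cum 175
  km 53 (Westmoor, w=25) → cum 200  ≥ 177.5 → median here
  km 58 (Midtown, w=50) → cum 250
  km 77 (Northgate, w=55) → cum 305
  km 99 (Lakeside, w=50) → cum 355
Optimal location: km 53.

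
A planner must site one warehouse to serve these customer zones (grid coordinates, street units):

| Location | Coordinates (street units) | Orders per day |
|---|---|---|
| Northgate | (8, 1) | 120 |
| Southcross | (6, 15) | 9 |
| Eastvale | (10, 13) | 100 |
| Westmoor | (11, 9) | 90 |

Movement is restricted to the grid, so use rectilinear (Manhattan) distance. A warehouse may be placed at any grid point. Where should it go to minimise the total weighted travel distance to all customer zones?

Manhattan distance separates: Σwᵢ(|x−xᵢ|+|y−yᵢ|) = Σwᵢ|x−xᵢ| + Σwᵢ|y−yᵢ|, so x and y are optimised independently as 1-D weighted medians.
Total weight W = 319; half = 159.5.
x-coordinate, sorted with cumulative weight:
  x=6 (Southcross, w=9) cum 9
  x=8 (Northgate, w=120) cum 129
  x=10 (Eastvale, w=100) cum 229  ← median
  x=11 (Westmoor, w=90) cum 319
⇒ x* = 10
y-coordinate, sorted with cumulative weight:
  y=1 (Northgate, w=120) cum 120
  y=9 (Westmoor, w=90) cum 210  ← median
  y=13 (Eastvale, w=100) cum 310
  y=15 (Southcross, w=9) cum 319
⇒ y* = 9

(10, 9)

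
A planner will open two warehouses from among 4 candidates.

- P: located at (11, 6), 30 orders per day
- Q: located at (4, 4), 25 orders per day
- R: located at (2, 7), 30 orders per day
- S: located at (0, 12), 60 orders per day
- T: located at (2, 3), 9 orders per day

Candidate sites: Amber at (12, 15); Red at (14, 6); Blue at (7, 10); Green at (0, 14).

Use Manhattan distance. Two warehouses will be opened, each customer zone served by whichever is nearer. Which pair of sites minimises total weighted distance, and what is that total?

{Red, Green}, total 897

Evaluate every pair (each demand assigned to the nearer of the two):
  {Red, Green}: total = 897
  {Blue, Green}: total = 933
  {Amber, Green}: total = 1157
  {Red, Blue}: total = 1203
  {Amber, Blue}: total = 1353
  {Amber, Red}: total = 1815
Best pair: {Red, Green} with total 897.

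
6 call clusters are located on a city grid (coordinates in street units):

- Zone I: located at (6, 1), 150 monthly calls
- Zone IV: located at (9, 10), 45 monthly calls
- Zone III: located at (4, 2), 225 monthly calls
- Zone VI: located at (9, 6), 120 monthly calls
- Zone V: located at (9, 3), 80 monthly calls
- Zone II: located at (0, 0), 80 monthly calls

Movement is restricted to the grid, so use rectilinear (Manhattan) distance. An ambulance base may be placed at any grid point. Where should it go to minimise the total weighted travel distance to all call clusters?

(6, 2)

Manhattan distance separates: Σwᵢ(|x−xᵢ|+|y−yᵢ|) = Σwᵢ|x−xᵢ| + Σwᵢ|y−yᵢ|, so x and y are optimised independently as 1-D weighted medians.
Total weight W = 700; half = 350.
x-coordinate, sorted with cumulative weight:
  x=0 (Zone II, w=80) cum 80
  x=4 (Zone III, w=225) cum 305
  x=6 (Zone I, w=150) cum 455  ← median
  x=9 (Zone IV, w=45) cum 500
  x=9 (Zone VI, w=120) cum 620
  x=9 (Zone V, w=80) cum 700
⇒ x* = 6
y-coordinate, sorted with cumulative weight:
  y=0 (Zone II, w=80) cum 80
  y=1 (Zone I, w=150) cum 230
  y=2 (Zone III, w=225) cum 455  ← median
  y=3 (Zone V, w=80) cum 535
  y=6 (Zone VI, w=120) cum 655
  y=10 (Zone IV, w=45) cum 700
⇒ y* = 2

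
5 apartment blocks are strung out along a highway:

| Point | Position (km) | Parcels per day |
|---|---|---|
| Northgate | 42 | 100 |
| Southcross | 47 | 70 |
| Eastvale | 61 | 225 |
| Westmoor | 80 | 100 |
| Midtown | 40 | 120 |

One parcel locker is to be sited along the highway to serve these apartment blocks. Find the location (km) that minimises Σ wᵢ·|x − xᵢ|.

x = 61

For a sum of weighted absolute distances on a line, the optimum is the weighted median (not the mean). Total weight W = 615; half-weight = 307.5.
Sort by position and accumulate weight:
  km 40 (Midtown, w=120) → cum 120
  km 42 (Northgate, w=100) → cum 220
  km 47 (Southcross, w=70) → cum 290
  km 61 (Eastvale, w=225) → cum 515  ≥ 307.5 → median here
  km 80 (Westmoor, w=100) → cum 615
Optimal location: km 61.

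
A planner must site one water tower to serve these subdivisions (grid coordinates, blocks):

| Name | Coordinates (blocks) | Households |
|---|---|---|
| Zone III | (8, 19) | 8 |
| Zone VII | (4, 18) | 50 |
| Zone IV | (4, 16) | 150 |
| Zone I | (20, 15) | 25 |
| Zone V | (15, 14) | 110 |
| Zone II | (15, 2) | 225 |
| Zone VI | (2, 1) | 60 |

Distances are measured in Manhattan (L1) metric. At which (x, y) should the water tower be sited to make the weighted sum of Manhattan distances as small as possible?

Manhattan distance separates: Σwᵢ(|x−xᵢ|+|y−yᵢ|) = Σwᵢ|x−xᵢ| + Σwᵢ|y−yᵢ|, so x and y are optimised independently as 1-D weighted medians.
Total weight W = 628; half = 314.
x-coordinate, sorted with cumulative weight:
  x=2 (Zone VI, w=60) cum 60
  x=4 (Zone VII, w=50) cum 110
  x=4 (Zone IV, w=150) cum 260
  x=8 (Zone III, w=8) cum 268
  x=15 (Zone V, w=110) cum 378  ← median
  x=15 (Zone II, w=225) cum 603
  x=20 (Zone I, w=25) cum 628
⇒ x* = 15
y-coordinate, sorted with cumulative weight:
  y=1 (Zone VI, w=60) cum 60
  y=2 (Zone II, w=225) cum 285
  y=14 (Zone V, w=110) cum 395  ← median
  y=15 (Zone I, w=25) cum 420
  y=16 (Zone IV, w=150) cum 570
  y=18 (Zone VII, w=50) cum 620
  y=19 (Zone III, w=8) cum 628
⇒ y* = 14

(15, 14)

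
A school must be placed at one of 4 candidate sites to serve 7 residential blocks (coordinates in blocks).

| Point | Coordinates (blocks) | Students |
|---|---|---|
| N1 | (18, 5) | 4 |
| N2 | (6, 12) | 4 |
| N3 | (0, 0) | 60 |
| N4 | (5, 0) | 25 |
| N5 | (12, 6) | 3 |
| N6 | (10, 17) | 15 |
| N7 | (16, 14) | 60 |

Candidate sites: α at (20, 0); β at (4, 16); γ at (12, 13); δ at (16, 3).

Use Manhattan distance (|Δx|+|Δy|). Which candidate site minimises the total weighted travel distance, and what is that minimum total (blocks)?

Total weighted distance at each candidate:
  α (20, 0): total = 3234
  β (4, 16): total = 2748
  γ (12, 13): total = 2495
  δ (16, 3): total = 2563
Minimum is at γ with total 2495 blocks.

γ, total 2495 blocks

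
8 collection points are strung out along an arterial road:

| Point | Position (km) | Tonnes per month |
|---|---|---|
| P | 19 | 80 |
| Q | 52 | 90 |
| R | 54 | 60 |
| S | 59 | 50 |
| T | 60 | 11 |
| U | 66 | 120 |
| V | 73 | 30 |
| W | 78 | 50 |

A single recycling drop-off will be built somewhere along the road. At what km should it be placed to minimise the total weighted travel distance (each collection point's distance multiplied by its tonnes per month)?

For a sum of weighted absolute distances on a line, the optimum is the weighted median (not the mean). Total weight W = 491; half-weight = 245.5.
Sort by position and accumulate weight:
  km 19 (P, w=80) → cum 80
  km 52 (Q, w=90) → cum 170
  km 54 (R, w=60) → cum 230
  km 59 (S, w=50) → cum 280  ≥ 245.5 → median here
  km 60 (T, w=11) → cum 291
  km 66 (U, w=120) → cum 411
  km 73 (V, w=30) → cum 441
  km 78 (W, w=50) → cum 491
Optimal location: km 59.

x = 59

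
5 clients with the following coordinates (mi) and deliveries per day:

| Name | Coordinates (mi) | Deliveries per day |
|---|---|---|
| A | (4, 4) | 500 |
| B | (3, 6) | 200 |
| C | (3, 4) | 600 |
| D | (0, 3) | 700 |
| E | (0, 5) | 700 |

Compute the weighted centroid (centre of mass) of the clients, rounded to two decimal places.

The minimiser of Σwᵢ‖p−pᵢ‖² is the weighted centroid p* = (Σwᵢpᵢ)/(Σwᵢ).
Σwᵢ = 2700.
Σwᵢxᵢ = 500·4 + 200·3 + 600·3 + 700·0 + 700·0 = 4400.
Σwᵢyᵢ = 500·4 + 200·6 + 600·4 + 700·3 + 700·5 = 11200.
x* = 4400/2700 = 1.63, y* = 11200/2700 = 4.15.

(1.63, 4.15)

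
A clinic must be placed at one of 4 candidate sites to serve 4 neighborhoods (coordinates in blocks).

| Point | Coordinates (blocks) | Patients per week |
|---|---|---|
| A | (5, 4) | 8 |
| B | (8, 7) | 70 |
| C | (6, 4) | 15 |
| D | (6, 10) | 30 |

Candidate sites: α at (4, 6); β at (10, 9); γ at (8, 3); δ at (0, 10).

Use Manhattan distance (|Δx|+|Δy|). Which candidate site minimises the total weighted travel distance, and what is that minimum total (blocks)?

α, total 614 blocks

Total weighted distance at each candidate:
  α (4, 6): total = 614
  β (10, 9): total = 645
  γ (8, 3): total = 627
  δ (0, 10): total = 1218
Minimum is at α with total 614 blocks.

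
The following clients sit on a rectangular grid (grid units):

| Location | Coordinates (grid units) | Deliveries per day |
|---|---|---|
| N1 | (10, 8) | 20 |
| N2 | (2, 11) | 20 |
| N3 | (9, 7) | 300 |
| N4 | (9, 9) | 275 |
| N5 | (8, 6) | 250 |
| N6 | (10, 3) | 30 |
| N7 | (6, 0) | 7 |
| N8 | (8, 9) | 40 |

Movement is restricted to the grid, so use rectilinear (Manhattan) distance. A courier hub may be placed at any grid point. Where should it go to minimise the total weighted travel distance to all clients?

(9, 7)

Manhattan distance separates: Σwᵢ(|x−xᵢ|+|y−yᵢ|) = Σwᵢ|x−xᵢ| + Σwᵢ|y−yᵢ|, so x and y are optimised independently as 1-D weighted medians.
Total weight W = 942; half = 471.
x-coordinate, sorted with cumulative weight:
  x=2 (N2, w=20) cum 20
  x=6 (N7, w=7) cum 27
  x=8 (N5, w=250) cum 277
  x=8 (N8, w=40) cum 317
  x=9 (N3, w=300) cum 617  ← median
  x=9 (N4, w=275) cum 892
  x=10 (N1, w=20) cum 912
  x=10 (N6, w=30) cum 942
⇒ x* = 9
y-coordinate, sorted with cumulative weight:
  y=0 (N7, w=7) cum 7
  y=3 (N6, w=30) cum 37
  y=6 (N5, w=250) cum 287
  y=7 (N3, w=300) cum 587  ← median
  y=8 (N1, w=20) cum 607
  y=9 (N4, w=275) cum 882
  y=9 (N8, w=40) cum 922
  y=11 (N2, w=20) cum 942
⇒ y* = 7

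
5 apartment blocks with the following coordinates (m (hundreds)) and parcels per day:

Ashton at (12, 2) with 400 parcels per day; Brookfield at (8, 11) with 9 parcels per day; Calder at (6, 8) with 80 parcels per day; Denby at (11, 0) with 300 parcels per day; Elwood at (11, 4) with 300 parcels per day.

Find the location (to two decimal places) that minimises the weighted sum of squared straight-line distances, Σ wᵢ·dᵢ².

(10.98, 2.52)

The minimiser of Σwᵢ‖p−pᵢ‖² is the weighted centroid p* = (Σwᵢpᵢ)/(Σwᵢ).
Σwᵢ = 1089.
Σwᵢxᵢ = 400·12 + 9·8 + 80·6 + 300·11 + 300·11 = 11952.
Σwᵢyᵢ = 400·2 + 9·11 + 80·8 + 300·0 + 300·4 = 2739.
x* = 11952/1089 = 10.98, y* = 2739/1089 = 2.52.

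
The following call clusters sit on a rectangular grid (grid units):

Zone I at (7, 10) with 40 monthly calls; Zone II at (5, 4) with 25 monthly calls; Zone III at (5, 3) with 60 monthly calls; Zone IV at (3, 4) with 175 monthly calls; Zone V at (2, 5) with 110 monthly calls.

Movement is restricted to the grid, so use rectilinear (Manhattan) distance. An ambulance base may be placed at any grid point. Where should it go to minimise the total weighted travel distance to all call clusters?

(3, 4)

Manhattan distance separates: Σwᵢ(|x−xᵢ|+|y−yᵢ|) = Σwᵢ|x−xᵢ| + Σwᵢ|y−yᵢ|, so x and y are optimised independently as 1-D weighted medians.
Total weight W = 410; half = 205.
x-coordinate, sorted with cumulative weight:
  x=2 (Zone V, w=110) cum 110
  x=3 (Zone IV, w=175) cum 285  ← median
  x=5 (Zone II, w=25) cum 310
  x=5 (Zone III, w=60) cum 370
  x=7 (Zone I, w=40) cum 410
⇒ x* = 3
y-coordinate, sorted with cumulative weight:
  y=3 (Zone III, w=60) cum 60
  y=4 (Zone II, w=25) cum 85
  y=4 (Zone IV, w=175) cum 260  ← median
  y=5 (Zone V, w=110) cum 370
  y=10 (Zone I, w=40) cum 410
⇒ y* = 4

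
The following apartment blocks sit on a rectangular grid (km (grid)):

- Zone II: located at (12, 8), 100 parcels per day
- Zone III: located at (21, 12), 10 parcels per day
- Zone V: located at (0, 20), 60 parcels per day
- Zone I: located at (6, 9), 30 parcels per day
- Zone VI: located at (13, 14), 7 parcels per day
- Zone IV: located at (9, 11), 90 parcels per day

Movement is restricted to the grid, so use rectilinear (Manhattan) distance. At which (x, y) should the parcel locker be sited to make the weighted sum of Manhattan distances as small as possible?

Manhattan distance separates: Σwᵢ(|x−xᵢ|+|y−yᵢ|) = Σwᵢ|x−xᵢ| + Σwᵢ|y−yᵢ|, so x and y are optimised independently as 1-D weighted medians.
Total weight W = 297; half = 148.5.
x-coordinate, sorted with cumulative weight:
  x=0 (Zone V, w=60) cum 60
  x=6 (Zone I, w=30) cum 90
  x=9 (Zone IV, w=90) cum 180  ← median
  x=12 (Zone II, w=100) cum 280
  x=13 (Zone VI, w=7) cum 287
  x=21 (Zone III, w=10) cum 297
⇒ x* = 9
y-coordinate, sorted with cumulative weight:
  y=8 (Zone II, w=100) cum 100
  y=9 (Zone I, w=30) cum 130
  y=11 (Zone IV, w=90) cum 220  ← median
  y=12 (Zone III, w=10) cum 230
  y=14 (Zone VI, w=7) cum 237
  y=20 (Zone V, w=60) cum 297
⇒ y* = 11

(9, 11)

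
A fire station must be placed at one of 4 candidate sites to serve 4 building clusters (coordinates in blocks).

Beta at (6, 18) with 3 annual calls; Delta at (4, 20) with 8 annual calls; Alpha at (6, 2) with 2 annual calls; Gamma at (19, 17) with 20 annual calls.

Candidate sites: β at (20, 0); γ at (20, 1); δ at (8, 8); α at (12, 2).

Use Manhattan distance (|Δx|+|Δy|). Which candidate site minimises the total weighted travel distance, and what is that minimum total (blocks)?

δ, total 580 blocks

Total weighted distance at each candidate:
  β (20, 0): total = 776
  γ (20, 1): total = 743
  δ (8, 8): total = 580
  α (12, 2): total = 726
Minimum is at δ with total 580 blocks.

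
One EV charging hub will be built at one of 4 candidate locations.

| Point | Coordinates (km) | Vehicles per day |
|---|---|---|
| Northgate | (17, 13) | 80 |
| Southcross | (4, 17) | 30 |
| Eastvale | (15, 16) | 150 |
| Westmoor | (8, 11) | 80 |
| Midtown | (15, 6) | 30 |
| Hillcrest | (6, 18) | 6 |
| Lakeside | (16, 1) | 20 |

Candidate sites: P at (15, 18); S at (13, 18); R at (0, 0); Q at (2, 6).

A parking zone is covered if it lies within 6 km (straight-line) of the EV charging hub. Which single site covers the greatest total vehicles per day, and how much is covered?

Coverage radius r = 6 km; a point is covered iff (Δx)²+(Δy)² ≤ 6² = 36.
  P (15, 18): covers {Northgate, Eastvale} → 230
  S (13, 18): covers {Eastvale} → 150
  R (0, 0): covers {none} → 0
  Q (2, 6): covers {none} → 0
Maximum coverage at P: 230 vehicles per day.

P, covering 230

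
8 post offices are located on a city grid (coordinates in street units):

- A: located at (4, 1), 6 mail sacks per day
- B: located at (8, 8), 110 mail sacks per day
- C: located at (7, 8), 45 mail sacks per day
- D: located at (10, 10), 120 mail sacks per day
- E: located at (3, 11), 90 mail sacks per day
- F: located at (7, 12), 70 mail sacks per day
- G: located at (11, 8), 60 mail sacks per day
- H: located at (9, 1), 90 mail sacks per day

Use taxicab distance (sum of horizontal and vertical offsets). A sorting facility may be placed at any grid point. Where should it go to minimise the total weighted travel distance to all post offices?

(8, 8)

Manhattan distance separates: Σwᵢ(|x−xᵢ|+|y−yᵢ|) = Σwᵢ|x−xᵢ| + Σwᵢ|y−yᵢ|, so x and y are optimised independently as 1-D weighted medians.
Total weight W = 591; half = 295.5.
x-coordinate, sorted with cumulative weight:
  x=3 (E, w=90) cum 90
  x=4 (A, w=6) cum 96
  x=7 (C, w=45) cum 141
  x=7 (F, w=70) cum 211
  x=8 (B, w=110) cum 321  ← median
  x=9 (H, w=90) cum 411
  x=10 (D, w=120) cum 531
  x=11 (G, w=60) cum 591
⇒ x* = 8
y-coordinate, sorted with cumulative weight:
  y=1 (A, w=6) cum 6
  y=1 (H, w=90) cum 96
  y=8 (B, w=110) cum 206
  y=8 (C, w=45) cum 251
  y=8 (G, w=60) cum 311  ← median
  y=10 (D, w=120) cum 431
  y=11 (E, w=90) cum 521
  y=12 (F, w=70) cum 591
⇒ y* = 8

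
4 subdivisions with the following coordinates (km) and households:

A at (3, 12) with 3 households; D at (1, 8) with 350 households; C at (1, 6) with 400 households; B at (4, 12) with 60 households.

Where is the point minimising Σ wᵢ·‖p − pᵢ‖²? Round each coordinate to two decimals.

(1.23, 7.33)

The minimiser of Σwᵢ‖p−pᵢ‖² is the weighted centroid p* = (Σwᵢpᵢ)/(Σwᵢ).
Σwᵢ = 813.
Σwᵢxᵢ = 3·3 + 350·1 + 400·1 + 60·4 = 999.
Σwᵢyᵢ = 3·12 + 350·8 + 400·6 + 60·12 = 5956.
x* = 999/813 = 1.23, y* = 5956/813 = 7.33.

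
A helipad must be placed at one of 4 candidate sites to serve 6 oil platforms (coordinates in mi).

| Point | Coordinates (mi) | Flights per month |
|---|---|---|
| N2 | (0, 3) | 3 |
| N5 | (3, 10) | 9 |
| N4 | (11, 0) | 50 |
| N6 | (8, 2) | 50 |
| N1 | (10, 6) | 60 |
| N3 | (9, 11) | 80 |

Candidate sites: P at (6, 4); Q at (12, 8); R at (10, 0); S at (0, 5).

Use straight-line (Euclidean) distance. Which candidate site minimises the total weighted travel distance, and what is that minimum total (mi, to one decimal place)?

Total weighted distance at each candidate:
  P (6, 4): total = 1417.8
  Q (12, 8): total = 1394.8
  R (10, 0): total = 1576.2
  S (0, 5): total = 2558.2
Minimum is at Q with total 1394.8 mi.

Q, total 1394.8 mi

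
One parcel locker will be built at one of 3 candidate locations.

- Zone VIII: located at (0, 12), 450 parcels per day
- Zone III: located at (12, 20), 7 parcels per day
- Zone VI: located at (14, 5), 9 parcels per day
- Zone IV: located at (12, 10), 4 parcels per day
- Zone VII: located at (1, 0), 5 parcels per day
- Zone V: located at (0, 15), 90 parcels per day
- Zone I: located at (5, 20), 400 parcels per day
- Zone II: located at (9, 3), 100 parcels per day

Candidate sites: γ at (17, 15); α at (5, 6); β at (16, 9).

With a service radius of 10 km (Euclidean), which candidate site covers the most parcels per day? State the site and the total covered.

α, covering 568

Coverage radius r = 10 km; a point is covered iff (Δx)²+(Δy)² ≤ 10² = 100.
  γ (17, 15): covers {Zone III, Zone IV} → 11
  α (5, 6): covers {Zone VIII, Zone VI, Zone IV, Zone VII, Zone II} → 568
  β (16, 9): covers {Zone VI, Zone IV, Zone II} → 113
Maximum coverage at α: 568 parcels per day.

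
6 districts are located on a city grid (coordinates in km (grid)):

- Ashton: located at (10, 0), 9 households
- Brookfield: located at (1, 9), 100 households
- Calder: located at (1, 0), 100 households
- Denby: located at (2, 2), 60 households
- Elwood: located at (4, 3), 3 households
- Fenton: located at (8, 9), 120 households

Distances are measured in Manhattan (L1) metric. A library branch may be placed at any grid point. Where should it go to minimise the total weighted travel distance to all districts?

Manhattan distance separates: Σwᵢ(|x−xᵢ|+|y−yᵢ|) = Σwᵢ|x−xᵢ| + Σwᵢ|y−yᵢ|, so x and y are optimised independently as 1-D weighted medians.
Total weight W = 392; half = 196.
x-coordinate, sorted with cumulative weight:
  x=1 (Brookfield, w=100) cum 100
  x=1 (Calder, w=100) cum 200  ← median
  x=2 (Denby, w=60) cum 260
  x=4 (Elwood, w=3) cum 263
  x=8 (Fenton, w=120) cum 383
  x=10 (Ashton, w=9) cum 392
⇒ x* = 1
y-coordinate, sorted with cumulative weight:
  y=0 (Ashton, w=9) cum 9
  y=0 (Calder, w=100) cum 109
  y=2 (Denby, w=60) cum 169
  y=3 (Elwood, w=3) cum 172
  y=9 (Brookfield, w=100) cum 272  ← median
  y=9 (Fenton, w=120) cum 392
⇒ y* = 9

(1, 9)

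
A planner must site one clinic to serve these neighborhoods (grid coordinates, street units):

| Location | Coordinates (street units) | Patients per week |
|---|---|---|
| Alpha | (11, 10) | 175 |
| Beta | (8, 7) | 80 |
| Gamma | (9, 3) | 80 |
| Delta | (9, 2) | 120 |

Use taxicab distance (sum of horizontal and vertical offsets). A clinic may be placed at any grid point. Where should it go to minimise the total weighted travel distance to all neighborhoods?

Manhattan distance separates: Σwᵢ(|x−xᵢ|+|y−yᵢ|) = Σwᵢ|x−xᵢ| + Σwᵢ|y−yᵢ|, so x and y are optimised independently as 1-D weighted medians.
Total weight W = 455; half = 227.5.
x-coordinate, sorted with cumulative weight:
  x=8 (Beta, w=80) cum 80
  x=9 (Gamma, w=80) cum 160
  x=9 (Delta, w=120) cum 280  ← median
  x=11 (Alpha, w=175) cum 455
⇒ x* = 9
y-coordinate, sorted with cumulative weight:
  y=2 (Delta, w=120) cum 120
  y=3 (Gamma, w=80) cum 200
  y=7 (Beta, w=80) cum 280  ← median
  y=10 (Alpha, w=175) cum 455
⇒ y* = 7

(9, 7)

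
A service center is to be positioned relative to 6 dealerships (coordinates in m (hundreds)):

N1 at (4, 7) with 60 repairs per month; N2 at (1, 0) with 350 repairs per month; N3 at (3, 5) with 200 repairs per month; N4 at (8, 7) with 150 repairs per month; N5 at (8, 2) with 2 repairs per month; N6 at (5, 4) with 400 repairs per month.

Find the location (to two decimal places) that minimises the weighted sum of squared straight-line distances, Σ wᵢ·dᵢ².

The minimiser of Σwᵢ‖p−pᵢ‖² is the weighted centroid p* = (Σwᵢpᵢ)/(Σwᵢ).
Σwᵢ = 1162.
Σwᵢxᵢ = 60·4 + 350·1 + 200·3 + 150·8 + 2·8 + 400·5 = 4406.
Σwᵢyᵢ = 60·7 + 350·0 + 200·5 + 150·7 + 2·2 + 400·4 = 4074.
x* = 4406/1162 = 3.79, y* = 4074/1162 = 3.51.

(3.79, 3.51)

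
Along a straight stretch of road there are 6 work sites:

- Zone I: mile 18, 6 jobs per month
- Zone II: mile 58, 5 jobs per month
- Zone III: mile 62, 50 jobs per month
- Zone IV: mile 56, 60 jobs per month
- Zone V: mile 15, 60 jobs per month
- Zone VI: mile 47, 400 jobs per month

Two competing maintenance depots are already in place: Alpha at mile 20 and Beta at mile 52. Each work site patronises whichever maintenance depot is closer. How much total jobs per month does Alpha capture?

66

The indifferent point is the midpoint (20+52)/2 = 36; work sites left of it (closer to Alpha at 20) go to Alpha, those right go to Beta.
  Zone V at 15 (w=60) → Alpha
  Zone I at 18 (w=6) → Alpha
  Zone VI at 47 (w=400) → Beta
  Zone IV at 56 (w=60) → Beta
  Zone II at 58 (w=5) → Beta
  Zone III at 62 (w=50) → Beta
Alpha captures 66; Beta captures 515.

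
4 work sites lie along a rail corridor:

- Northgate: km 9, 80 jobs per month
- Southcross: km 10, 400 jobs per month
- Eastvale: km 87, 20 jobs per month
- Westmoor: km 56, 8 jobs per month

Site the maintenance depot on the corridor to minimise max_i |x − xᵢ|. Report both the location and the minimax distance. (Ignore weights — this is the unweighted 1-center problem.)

location 48, max distance 39

The 1-center on a line is the midpoint of the two extreme points: leftmost at 9, rightmost at 87.
Optimal location = (9 + 87)/2 = 48; maximum distance = (87 − 9)/2 = 39.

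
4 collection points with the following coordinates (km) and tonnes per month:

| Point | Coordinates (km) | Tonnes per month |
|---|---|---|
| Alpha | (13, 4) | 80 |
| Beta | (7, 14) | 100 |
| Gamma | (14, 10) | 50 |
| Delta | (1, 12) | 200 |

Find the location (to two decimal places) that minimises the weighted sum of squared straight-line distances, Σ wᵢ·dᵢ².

(6.14, 10.74)

The minimiser of Σwᵢ‖p−pᵢ‖² is the weighted centroid p* = (Σwᵢpᵢ)/(Σwᵢ).
Σwᵢ = 430.
Σwᵢxᵢ = 80·13 + 100·7 + 50·14 + 200·1 = 2640.
Σwᵢyᵢ = 80·4 + 100·14 + 50·10 + 200·12 = 4620.
x* = 2640/430 = 6.14, y* = 4620/430 = 10.74.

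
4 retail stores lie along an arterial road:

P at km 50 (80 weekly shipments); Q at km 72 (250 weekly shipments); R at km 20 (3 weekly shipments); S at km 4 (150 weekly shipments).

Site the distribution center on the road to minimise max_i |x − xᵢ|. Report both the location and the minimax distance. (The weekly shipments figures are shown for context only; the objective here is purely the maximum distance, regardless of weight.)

The 1-center on a line is the midpoint of the two extreme points: leftmost at 4, rightmost at 72.
Optimal location = (4 + 72)/2 = 38; maximum distance = (72 − 4)/2 = 34.

location 38, max distance 34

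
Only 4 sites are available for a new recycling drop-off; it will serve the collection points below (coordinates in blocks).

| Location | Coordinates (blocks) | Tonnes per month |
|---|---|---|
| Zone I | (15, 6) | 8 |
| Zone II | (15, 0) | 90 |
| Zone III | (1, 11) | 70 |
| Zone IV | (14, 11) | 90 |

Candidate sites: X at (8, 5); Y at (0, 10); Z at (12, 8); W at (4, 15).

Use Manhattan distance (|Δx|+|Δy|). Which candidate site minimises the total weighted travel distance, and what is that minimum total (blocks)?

Z, total 2460 blocks

Total weighted distance at each candidate:
  X (8, 5): total = 3134
  Y (0, 10): total = 3892
  Z (12, 8): total = 2460
  W (4, 15): total = 4250
Minimum is at Z with total 2460 blocks.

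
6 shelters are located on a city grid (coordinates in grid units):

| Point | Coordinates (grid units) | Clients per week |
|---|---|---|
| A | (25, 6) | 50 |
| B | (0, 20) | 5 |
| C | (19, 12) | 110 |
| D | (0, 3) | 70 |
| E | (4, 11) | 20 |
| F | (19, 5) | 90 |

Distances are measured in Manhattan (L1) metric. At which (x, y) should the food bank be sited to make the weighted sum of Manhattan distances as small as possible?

Manhattan distance separates: Σwᵢ(|x−xᵢ|+|y−yᵢ|) = Σwᵢ|x−xᵢ| + Σwᵢ|y−yᵢ|, so x and y are optimised independently as 1-D weighted medians.
Total weight W = 345; half = 172.5.
x-coordinate, sorted with cumulative weight:
  x=0 (B, w=5) cum 5
  x=0 (D, w=70) cum 75
  x=4 (E, w=20) cum 95
  x=19 (C, w=110) cum 205  ← median
  x=19 (F, w=90) cum 295
  x=25 (A, w=50) cum 345
⇒ x* = 19
y-coordinate, sorted with cumulative weight:
  y=3 (D, w=70) cum 70
  y=5 (F, w=90) cum 160
  y=6 (A, w=50) cum 210  ← median
  y=11 (E, w=20) cum 230
  y=12 (C, w=110) cum 340
  y=20 (B, w=5) cum 345
⇒ y* = 6

(19, 6)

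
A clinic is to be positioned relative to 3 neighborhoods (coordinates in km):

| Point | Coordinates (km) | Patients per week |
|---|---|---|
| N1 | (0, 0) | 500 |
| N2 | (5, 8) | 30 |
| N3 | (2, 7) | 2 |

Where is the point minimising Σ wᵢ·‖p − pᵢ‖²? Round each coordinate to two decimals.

(0.29, 0.48)

The minimiser of Σwᵢ‖p−pᵢ‖² is the weighted centroid p* = (Σwᵢpᵢ)/(Σwᵢ).
Σwᵢ = 532.
Σwᵢxᵢ = 500·0 + 30·5 + 2·2 = 154.
Σwᵢyᵢ = 500·0 + 30·8 + 2·7 = 254.
x* = 154/532 = 0.29, y* = 254/532 = 0.48.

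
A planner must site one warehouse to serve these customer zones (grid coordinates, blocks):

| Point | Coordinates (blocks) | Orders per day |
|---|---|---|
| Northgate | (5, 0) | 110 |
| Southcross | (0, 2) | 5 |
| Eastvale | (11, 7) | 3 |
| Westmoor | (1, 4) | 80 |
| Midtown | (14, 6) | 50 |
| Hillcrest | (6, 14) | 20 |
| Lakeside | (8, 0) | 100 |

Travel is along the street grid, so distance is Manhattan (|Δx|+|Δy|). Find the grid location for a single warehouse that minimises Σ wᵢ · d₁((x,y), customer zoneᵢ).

Manhattan distance separates: Σwᵢ(|x−xᵢ|+|y−yᵢ|) = Σwᵢ|x−xᵢ| + Σwᵢ|y−yᵢ|, so x and y are optimised independently as 1-D weighted medians.
Total weight W = 368; half = 184.
x-coordinate, sorted with cumulative weight:
  x=0 (Southcross, w=5) cum 5
  x=1 (Westmoor, w=80) cum 85
  x=5 (Northgate, w=110) cum 195  ← median
  x=6 (Hillcrest, w=20) cum 215
  x=8 (Lakeside, w=100) cum 315
  x=11 (Eastvale, w=3) cum 318
  x=14 (Midtown, w=50) cum 368
⇒ x* = 5
y-coordinate, sorted with cumulative weight:
  y=0 (Northgate, w=110) cum 110
  y=0 (Lakeside, w=100) cum 210  ← median
  y=2 (Southcross, w=5) cum 215
  y=4 (Westmoor, w=80) cum 295
  y=6 (Midtown, w=50) cum 345
  y=7 (Eastvale, w=3) cum 348
  y=14 (Hillcrest, w=20) cum 368
⇒ y* = 0

(5, 0)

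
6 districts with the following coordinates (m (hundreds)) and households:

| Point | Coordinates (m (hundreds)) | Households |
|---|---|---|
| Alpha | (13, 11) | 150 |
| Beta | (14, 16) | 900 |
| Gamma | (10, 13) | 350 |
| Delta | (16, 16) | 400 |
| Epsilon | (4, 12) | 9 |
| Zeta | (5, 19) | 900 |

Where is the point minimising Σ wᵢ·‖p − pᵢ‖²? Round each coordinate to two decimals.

(10.70, 16.32)

The minimiser of Σwᵢ‖p−pᵢ‖² is the weighted centroid p* = (Σwᵢpᵢ)/(Σwᵢ).
Σwᵢ = 2709.
Σwᵢxᵢ = 150·13 + 900·14 + 350·10 + 400·16 + 9·4 + 900·5 = 28986.
Σwᵢyᵢ = 150·11 + 900·16 + 350·13 + 400·16 + 9·12 + 900·19 = 44208.
x* = 28986/2709 = 10.70, y* = 44208/2709 = 16.32.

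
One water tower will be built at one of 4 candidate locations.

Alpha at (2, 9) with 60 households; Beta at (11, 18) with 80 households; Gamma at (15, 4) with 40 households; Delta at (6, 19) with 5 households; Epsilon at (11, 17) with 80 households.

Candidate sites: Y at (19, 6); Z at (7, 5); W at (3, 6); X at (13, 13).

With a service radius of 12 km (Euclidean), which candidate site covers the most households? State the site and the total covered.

Coverage radius r = 12 km; a point is covered iff (Δx)²+(Δy)² ≤ 12² = 144.
  Y (19, 6): covers {Gamma} → 40
  Z (7, 5): covers {Alpha, Gamma} → 100
  W (3, 6): covers {Alpha} → 60
  X (13, 13): covers {Alpha, Beta, Gamma, Delta, Epsilon} → 265
Maximum coverage at X: 265 households.

X, covering 265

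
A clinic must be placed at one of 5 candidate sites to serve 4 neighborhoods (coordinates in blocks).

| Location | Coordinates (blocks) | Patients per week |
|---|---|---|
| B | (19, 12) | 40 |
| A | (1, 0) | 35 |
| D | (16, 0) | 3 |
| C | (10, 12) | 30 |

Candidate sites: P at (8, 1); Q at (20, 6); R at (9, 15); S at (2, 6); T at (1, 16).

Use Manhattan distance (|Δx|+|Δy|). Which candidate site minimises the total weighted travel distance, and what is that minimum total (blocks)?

Total weighted distance at each candidate:
  P (8, 1): total = 1577
  Q (20, 6): total = 1665
  R (9, 15): total = 1511
  S (2, 6): total = 1645
  T (1, 16): total = 1923
Minimum is at R with total 1511 blocks.

R, total 1511 blocks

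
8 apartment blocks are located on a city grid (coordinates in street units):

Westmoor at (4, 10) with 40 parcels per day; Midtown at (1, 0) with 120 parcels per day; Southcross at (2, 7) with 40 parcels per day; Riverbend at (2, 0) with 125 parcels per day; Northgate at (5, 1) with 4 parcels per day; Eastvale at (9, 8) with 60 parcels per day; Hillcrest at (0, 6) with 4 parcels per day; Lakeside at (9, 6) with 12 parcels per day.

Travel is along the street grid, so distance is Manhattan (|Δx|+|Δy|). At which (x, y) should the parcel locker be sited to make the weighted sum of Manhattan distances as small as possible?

Manhattan distance separates: Σwᵢ(|x−xᵢ|+|y−yᵢ|) = Σwᵢ|x−xᵢ| + Σwᵢ|y−yᵢ|, so x and y are optimised independently as 1-D weighted medians.
Total weight W = 405; half = 202.5.
x-coordinate, sorted with cumulative weight:
  x=0 (Hillcrest, w=4) cum 4
  x=1 (Midtown, w=120) cum 124
  x=2 (Southcross, w=40) cum 164
  x=2 (Riverbend, w=125) cum 289  ← median
  x=4 (Westmoor, w=40) cum 329
  x=5 (Northgate, w=4) cum 333
  x=9 (Eastvale, w=60) cum 393
  x=9 (Lakeside, w=12) cum 405
⇒ x* = 2
y-coordinate, sorted with cumulative weight:
  y=0 (Midtown, w=120) cum 120
  y=0 (Riverbend, w=125) cum 245  ← median
  y=1 (Northgate, w=4) cum 249
  y=6 (Hillcrest, w=4) cum 253
  y=6 (Lakeside, w=12) cum 265
  y=7 (Southcross, w=40) cum 305
  y=8 (Eastvale, w=60) cum 365
  y=10 (Westmoor, w=40) cum 405
⇒ y* = 0

(2, 0)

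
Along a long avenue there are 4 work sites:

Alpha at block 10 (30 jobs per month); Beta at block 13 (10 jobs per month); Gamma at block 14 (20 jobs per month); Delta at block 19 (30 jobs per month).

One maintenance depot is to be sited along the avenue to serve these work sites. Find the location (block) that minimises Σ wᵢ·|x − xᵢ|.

x = 14

For a sum of weighted absolute distances on a line, the optimum is the weighted median (not the mean). Total weight W = 90; half-weight = 45.
Sort by position and accumulate weight:
  block 10 (Alpha, w=30) → cum 30
  block 13 (Beta, w=10) → cum 40
  block 14 (Gamma, w=20) → cum 60  ≥ 45 → median here
  block 19 (Delta, w=30) → cum 90
Optimal location: block 14.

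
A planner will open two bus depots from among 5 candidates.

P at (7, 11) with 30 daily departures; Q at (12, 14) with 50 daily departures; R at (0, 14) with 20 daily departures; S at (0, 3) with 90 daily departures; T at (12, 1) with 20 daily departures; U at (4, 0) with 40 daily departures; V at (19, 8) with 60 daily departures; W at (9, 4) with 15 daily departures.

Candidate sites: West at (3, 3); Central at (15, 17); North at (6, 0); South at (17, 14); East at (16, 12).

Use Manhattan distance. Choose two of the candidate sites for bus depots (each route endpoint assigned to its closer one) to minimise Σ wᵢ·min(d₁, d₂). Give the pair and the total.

{West, East}, total 2055

Evaluate every pair (each demand assigned to the nearer of the two):
  {West, East}: total = 2055
  {West, South}: total = 2125
  {West, Central}: total = 2475
  {North, East}: total = 2515
  {North, South}: total = 2565
  {Central, North}: total = 2935
  {West, North}: total = 3495
  {South, East}: total = 5045
  {Central, East}: total = 5115
  {Central, South}: total = 5690
Best pair: {West, East} with total 2055.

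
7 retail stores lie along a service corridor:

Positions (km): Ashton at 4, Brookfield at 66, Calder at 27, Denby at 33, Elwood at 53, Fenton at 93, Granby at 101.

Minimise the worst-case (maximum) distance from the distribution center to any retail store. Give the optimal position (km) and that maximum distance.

location 52.5, max distance 48.5

The 1-center on a line is the midpoint of the two extreme points: leftmost at 4, rightmost at 101.
Optimal location = (4 + 101)/2 = 52.5; maximum distance = (101 − 4)/2 = 48.5.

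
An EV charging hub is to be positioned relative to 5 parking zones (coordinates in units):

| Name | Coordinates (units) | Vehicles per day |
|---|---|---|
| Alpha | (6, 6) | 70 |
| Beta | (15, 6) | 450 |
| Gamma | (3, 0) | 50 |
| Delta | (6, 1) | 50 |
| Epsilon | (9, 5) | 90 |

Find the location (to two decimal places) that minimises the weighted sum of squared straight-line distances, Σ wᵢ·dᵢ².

(11.87, 5.10)

The minimiser of Σwᵢ‖p−pᵢ‖² is the weighted centroid p* = (Σwᵢpᵢ)/(Σwᵢ).
Σwᵢ = 710.
Σwᵢxᵢ = 70·6 + 450·15 + 50·3 + 50·6 + 90·9 = 8430.
Σwᵢyᵢ = 70·6 + 450·6 + 50·0 + 50·1 + 90·5 = 3620.
x* = 8430/710 = 11.87, y* = 3620/710 = 5.10.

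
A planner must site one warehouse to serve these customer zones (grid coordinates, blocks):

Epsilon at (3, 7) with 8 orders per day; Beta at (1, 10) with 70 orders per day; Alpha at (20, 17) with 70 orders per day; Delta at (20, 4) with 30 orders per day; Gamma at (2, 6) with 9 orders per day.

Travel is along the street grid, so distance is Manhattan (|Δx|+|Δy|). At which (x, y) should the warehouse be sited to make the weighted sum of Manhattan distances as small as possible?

(20, 10)

Manhattan distance separates: Σwᵢ(|x−xᵢ|+|y−yᵢ|) = Σwᵢ|x−xᵢ| + Σwᵢ|y−yᵢ|, so x and y are optimised independently as 1-D weighted medians.
Total weight W = 187; half = 93.5.
x-coordinate, sorted with cumulative weight:
  x=1 (Beta, w=70) cum 70
  x=2 (Gamma, w=9) cum 79
  x=3 (Epsilon, w=8) cum 87
  x=20 (Alpha, w=70) cum 157  ← median
  x=20 (Delta, w=30) cum 187
⇒ x* = 20
y-coordinate, sorted with cumulative weight:
  y=4 (Delta, w=30) cum 30
  y=6 (Gamma, w=9) cum 39
  y=7 (Epsilon, w=8) cum 47
  y=10 (Beta, w=70) cum 117  ← median
  y=17 (Alpha, w=70) cum 187
⇒ y* = 10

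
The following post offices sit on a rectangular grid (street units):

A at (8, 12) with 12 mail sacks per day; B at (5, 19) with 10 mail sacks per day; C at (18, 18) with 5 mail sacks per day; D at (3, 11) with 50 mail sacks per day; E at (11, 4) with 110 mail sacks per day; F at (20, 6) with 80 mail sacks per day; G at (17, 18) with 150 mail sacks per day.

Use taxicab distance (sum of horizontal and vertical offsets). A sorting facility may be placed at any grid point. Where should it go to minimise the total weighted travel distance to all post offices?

(17, 11)

Manhattan distance separates: Σwᵢ(|x−xᵢ|+|y−yᵢ|) = Σwᵢ|x−xᵢ| + Σwᵢ|y−yᵢ|, so x and y are optimised independently as 1-D weighted medians.
Total weight W = 417; half = 208.5.
x-coordinate, sorted with cumulative weight:
  x=3 (D, w=50) cum 50
  x=5 (B, w=10) cum 60
  x=8 (A, w=12) cum 72
  x=11 (E, w=110) cum 182
  x=17 (G, w=150) cum 332  ← median
  x=18 (C, w=5) cum 337
  x=20 (F, w=80) cum 417
⇒ x* = 17
y-coordinate, sorted with cumulative weight:
  y=4 (E, w=110) cum 110
  y=6 (F, w=80) cum 190
  y=11 (D, w=50) cum 240  ← median
  y=12 (A, w=12) cum 252
  y=18 (C, w=5) cum 257
  y=18 (G, w=150) cum 407
  y=19 (B, w=10) cum 417
⇒ y* = 11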